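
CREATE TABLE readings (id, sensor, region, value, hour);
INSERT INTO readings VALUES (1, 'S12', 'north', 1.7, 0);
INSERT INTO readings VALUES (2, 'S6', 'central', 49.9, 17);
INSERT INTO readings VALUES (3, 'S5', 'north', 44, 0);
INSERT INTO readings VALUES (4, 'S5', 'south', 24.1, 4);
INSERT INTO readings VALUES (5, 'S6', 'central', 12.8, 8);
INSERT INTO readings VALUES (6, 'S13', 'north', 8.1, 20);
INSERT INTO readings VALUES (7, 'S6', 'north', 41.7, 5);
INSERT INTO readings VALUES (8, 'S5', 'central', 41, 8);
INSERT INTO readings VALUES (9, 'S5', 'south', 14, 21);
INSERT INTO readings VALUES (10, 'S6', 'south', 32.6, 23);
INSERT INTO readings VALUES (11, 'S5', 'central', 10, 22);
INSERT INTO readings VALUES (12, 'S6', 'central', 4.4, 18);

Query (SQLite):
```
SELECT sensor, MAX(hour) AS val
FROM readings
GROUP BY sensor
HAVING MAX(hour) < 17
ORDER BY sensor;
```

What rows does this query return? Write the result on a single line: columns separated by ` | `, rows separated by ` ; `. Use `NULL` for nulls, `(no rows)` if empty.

Partition readings by sensor; compute MAX(hour) within each group.
HAVING: keep groups where MAX(hour) < 17.
  S12: ids {1} → MAX(hour)=0
  S13: ids {6} → MAX(hour)=20
  S5: ids {3, 4, 8, 9, 11} → MAX(hour)=22
  S6: ids {2, 5, 7, 10, 12} → MAX(hour)=23

S12 | 0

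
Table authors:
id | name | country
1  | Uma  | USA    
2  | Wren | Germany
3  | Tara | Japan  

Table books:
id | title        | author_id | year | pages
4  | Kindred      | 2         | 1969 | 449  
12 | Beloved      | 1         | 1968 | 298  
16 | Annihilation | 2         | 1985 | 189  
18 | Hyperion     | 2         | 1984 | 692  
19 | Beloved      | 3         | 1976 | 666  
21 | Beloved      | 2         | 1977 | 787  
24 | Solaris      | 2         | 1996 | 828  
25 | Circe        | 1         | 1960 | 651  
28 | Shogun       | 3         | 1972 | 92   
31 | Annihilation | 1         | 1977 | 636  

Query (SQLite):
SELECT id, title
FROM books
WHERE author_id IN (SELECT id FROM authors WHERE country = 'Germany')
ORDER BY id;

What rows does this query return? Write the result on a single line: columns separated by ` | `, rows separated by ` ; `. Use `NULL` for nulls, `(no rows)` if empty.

Inner query: authors.id where country = 'Germany'.
Outer: keep books rows whose author_id is in that set.
Inner query → {2}

4 | Kindred ; 16 | Annihilation ; 18 | Hyperion ; 21 | Beloved ; 24 | Solaris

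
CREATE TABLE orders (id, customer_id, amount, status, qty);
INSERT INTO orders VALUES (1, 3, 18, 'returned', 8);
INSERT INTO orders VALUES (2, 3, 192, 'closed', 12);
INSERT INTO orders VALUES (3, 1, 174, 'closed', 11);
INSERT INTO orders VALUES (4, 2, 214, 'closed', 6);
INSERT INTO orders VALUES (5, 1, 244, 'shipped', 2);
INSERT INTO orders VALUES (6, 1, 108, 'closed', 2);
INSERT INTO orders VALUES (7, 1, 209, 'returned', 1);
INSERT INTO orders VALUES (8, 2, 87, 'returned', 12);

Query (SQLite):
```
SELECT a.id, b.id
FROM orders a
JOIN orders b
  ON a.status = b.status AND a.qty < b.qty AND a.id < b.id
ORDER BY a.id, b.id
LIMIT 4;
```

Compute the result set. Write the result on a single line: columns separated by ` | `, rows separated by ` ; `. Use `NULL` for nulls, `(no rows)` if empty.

Pairs (a,b) with same status, a.qty < b.qty, a.id < b.id.
status groups: closed:{2,3,4,6} returned:{1,7,8} shipped:{5}
Ordered by (a.id, b.id); first 4.

1 | 8 ; 7 | 8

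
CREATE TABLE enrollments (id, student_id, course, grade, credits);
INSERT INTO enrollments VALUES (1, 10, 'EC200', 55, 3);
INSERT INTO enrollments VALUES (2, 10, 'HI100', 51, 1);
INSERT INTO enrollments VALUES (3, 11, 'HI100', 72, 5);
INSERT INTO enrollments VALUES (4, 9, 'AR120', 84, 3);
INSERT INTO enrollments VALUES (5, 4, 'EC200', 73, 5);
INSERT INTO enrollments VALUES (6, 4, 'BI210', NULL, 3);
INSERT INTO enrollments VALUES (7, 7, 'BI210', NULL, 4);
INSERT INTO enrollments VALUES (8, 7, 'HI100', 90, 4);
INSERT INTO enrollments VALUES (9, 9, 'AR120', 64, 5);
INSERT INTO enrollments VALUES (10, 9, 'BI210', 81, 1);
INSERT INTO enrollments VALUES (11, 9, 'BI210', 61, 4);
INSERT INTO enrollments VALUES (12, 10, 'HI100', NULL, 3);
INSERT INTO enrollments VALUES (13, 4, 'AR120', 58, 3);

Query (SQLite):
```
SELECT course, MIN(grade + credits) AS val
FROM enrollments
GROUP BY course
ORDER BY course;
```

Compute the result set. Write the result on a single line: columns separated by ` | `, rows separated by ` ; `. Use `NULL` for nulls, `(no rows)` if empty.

For each row compute grade + credits.
Group by course; take MIN of the expression per group.
  AR120: ids {4, 9, 13} → MIN(grade + credits)=61
  BI210: ids {6, 7, 10, 11} → MIN(grade + credits)=65
  EC200: ids {1, 5} → MIN(grade + credits)=58
  HI100: ids {2, 3, 8, 12} → MIN(grade + credits)=52

AR120 | 61 ; BI210 | 65 ; EC200 | 58 ; HI100 | 52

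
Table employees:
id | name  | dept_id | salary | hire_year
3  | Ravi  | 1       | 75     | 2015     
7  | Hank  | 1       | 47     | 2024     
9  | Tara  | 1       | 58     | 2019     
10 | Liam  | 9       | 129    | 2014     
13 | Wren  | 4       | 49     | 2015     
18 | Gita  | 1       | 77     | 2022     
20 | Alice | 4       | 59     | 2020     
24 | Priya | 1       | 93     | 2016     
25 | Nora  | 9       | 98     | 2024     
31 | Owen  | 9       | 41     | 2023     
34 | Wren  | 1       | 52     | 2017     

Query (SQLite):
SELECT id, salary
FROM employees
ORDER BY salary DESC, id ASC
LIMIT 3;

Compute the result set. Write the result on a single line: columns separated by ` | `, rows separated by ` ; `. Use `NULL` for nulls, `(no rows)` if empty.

Sort by salary desc, tiebreak id asc: (129, id=10), (98, id=25), (93, id=24), (77, id=18), (75, id=3), (59, id=20) …. Take first 3.

10 | 129 ; 25 | 98 ; 24 | 93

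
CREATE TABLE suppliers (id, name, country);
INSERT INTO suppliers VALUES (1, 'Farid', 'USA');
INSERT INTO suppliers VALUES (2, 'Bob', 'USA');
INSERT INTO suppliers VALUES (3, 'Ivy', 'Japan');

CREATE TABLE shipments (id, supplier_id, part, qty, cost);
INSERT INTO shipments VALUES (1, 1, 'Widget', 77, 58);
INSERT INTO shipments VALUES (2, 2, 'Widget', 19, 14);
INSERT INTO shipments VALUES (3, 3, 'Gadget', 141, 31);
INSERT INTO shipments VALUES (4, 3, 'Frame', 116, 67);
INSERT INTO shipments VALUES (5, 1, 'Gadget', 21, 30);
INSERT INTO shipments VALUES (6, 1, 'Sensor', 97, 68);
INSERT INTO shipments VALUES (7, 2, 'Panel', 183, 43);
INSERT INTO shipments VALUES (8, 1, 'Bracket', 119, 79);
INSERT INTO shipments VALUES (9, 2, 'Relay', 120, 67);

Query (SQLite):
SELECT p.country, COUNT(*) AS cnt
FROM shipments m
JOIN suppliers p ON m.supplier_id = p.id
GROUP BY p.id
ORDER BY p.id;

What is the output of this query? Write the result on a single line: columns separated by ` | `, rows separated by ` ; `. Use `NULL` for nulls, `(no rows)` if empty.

Join each shipments row to its suppliers via supplier_id.
Group joined rows by suppliers.id; compute COUNT(*) per group.
  1: ids {1, 5, 6, 8} → COUNT(*)=4
  2: ids {2, 7, 9} → COUNT(*)=3
  3: ids {3, 4} → COUNT(*)=2

USA | 4 ; USA | 3 ; Japan | 2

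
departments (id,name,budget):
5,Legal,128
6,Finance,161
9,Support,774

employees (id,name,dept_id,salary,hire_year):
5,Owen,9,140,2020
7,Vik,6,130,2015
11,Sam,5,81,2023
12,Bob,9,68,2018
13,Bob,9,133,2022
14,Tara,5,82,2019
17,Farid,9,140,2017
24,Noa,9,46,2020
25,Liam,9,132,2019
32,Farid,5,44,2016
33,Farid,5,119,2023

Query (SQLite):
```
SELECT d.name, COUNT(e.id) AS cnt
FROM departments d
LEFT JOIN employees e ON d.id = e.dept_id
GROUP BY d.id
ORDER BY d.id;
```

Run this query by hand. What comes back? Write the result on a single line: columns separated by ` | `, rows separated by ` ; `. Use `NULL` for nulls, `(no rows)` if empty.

Legal | 4 ; Finance | 1 ; Support | 6

LEFT JOIN keeps every departments row; unmatched ones get NULL for employees columns.
Group by departments.id and compute COUNT(e.id). COUNT(col) of an all-NULL group is 0.
  5: ids {11, 14, 32, 33} → COUNT(e.id)=4
  6: ids {7} → COUNT(e.id)=1
  9: ids {5, 12, 13, 17, 24, 25} → COUNT(e.id)=6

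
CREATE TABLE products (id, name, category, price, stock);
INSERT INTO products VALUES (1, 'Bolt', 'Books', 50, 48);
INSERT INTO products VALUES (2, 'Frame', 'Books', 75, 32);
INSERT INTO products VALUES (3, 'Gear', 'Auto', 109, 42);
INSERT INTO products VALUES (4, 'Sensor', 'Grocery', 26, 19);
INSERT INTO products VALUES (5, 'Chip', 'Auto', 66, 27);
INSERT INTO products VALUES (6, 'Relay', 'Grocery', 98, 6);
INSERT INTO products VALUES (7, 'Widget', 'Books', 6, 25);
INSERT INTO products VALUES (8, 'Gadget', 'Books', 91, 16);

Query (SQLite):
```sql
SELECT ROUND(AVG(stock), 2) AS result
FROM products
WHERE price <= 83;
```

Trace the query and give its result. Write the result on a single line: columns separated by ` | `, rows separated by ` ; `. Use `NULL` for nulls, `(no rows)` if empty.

30.2

Rows where price <= 83 → stock values: [48, 32, 19, 27, 25].
AVG = 151 / 5 (rounded to 2 dp).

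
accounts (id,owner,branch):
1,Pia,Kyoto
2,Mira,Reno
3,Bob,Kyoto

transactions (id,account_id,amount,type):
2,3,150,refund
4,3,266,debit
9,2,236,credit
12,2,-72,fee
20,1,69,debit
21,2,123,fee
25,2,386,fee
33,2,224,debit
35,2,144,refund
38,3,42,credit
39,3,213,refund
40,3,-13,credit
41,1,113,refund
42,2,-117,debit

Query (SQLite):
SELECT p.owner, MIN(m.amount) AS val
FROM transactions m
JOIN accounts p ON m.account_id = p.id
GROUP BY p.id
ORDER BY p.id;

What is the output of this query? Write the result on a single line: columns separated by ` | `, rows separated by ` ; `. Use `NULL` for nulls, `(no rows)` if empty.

Pia | 69 ; Mira | -117 ; Bob | -13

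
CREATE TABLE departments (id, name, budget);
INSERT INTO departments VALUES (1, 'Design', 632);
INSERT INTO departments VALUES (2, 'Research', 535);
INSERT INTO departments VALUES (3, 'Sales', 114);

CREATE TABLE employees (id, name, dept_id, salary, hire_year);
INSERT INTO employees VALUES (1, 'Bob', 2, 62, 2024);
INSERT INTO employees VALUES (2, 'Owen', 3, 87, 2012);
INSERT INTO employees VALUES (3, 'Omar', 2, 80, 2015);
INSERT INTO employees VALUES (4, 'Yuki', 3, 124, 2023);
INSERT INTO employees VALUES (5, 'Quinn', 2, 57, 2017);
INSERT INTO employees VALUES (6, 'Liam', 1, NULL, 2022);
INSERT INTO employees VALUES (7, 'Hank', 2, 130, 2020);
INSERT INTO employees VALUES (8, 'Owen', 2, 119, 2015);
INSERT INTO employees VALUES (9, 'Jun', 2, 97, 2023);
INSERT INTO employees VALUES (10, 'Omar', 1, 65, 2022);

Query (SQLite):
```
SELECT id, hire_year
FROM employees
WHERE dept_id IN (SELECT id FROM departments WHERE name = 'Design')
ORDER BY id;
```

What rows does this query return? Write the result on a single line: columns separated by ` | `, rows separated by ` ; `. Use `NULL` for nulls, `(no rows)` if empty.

6 | 2022 ; 10 | 2022

Inner query: departments.id where name = 'Design'.
Outer: keep employees rows whose dept_id is in that set.
Inner query → {1}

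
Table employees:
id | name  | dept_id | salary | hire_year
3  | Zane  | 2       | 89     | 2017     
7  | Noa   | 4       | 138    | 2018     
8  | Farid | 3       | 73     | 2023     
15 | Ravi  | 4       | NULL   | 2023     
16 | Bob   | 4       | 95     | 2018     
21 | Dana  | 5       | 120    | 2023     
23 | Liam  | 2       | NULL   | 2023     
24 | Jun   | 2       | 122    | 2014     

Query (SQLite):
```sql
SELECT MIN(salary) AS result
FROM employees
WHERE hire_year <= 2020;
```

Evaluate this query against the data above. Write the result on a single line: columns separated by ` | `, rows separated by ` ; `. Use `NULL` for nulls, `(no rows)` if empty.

89

Rows where hire_year <= 2020 → salary values: [89, 138, 95, 122].
MIN of non-NULL values = 89.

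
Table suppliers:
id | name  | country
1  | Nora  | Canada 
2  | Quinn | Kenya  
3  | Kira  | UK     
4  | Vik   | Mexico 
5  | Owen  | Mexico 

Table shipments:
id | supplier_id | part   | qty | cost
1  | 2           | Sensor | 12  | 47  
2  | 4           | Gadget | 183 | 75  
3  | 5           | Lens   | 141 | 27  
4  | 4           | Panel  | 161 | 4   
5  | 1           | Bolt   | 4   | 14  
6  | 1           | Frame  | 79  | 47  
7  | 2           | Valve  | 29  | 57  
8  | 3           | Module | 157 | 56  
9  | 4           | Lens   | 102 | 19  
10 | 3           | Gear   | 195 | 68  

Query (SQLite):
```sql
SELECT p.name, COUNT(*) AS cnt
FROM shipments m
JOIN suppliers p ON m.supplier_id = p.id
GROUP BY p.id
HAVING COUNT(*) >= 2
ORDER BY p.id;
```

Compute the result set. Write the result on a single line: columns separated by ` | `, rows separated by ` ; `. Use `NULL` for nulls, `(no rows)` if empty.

Nora | 2 ; Quinn | 2 ; Kira | 2 ; Vik | 3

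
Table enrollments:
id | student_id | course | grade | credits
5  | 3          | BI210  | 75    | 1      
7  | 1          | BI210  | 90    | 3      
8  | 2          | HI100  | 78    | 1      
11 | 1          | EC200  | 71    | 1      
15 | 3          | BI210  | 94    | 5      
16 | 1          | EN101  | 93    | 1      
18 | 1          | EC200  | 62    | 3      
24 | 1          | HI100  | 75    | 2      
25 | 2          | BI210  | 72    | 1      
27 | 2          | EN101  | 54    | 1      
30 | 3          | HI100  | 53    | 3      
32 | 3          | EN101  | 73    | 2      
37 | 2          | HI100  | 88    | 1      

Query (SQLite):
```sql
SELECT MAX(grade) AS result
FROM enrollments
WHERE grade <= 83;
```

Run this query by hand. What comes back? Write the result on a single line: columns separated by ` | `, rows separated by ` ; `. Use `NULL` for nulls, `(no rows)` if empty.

Rows where grade <= 83 → grade values: [75, 78, 71, 62, 75, 72, 54, 53, 73].
MAX of non-NULL values = 78.

78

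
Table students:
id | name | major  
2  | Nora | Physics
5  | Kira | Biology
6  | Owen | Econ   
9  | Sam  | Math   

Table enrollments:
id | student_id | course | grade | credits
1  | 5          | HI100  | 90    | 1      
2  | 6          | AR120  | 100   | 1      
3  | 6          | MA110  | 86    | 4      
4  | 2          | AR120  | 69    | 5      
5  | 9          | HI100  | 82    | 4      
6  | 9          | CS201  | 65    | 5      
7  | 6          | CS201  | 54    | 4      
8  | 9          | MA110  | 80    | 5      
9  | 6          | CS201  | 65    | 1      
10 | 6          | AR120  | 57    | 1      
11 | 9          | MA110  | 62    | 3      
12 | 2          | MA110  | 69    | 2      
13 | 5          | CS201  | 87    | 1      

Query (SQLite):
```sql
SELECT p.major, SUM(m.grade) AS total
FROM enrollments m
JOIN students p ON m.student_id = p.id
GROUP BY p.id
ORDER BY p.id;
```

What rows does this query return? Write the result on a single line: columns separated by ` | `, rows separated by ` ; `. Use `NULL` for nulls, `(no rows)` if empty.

Physics | 138 ; Biology | 177 ; Econ | 362 ; Math | 289

Join each enrollments row to its students via student_id.
Group joined rows by students.id; compute SUM(m.grade) per group.
  2: ids {4, 12} → SUM(m.grade)=138
  5: ids {1, 13} → SUM(m.grade)=177
  6: ids {2, 3, 7, 9, 10} → SUM(m.grade)=362
  9: ids {5, 6, 8, 11} → SUM(m.grade)=289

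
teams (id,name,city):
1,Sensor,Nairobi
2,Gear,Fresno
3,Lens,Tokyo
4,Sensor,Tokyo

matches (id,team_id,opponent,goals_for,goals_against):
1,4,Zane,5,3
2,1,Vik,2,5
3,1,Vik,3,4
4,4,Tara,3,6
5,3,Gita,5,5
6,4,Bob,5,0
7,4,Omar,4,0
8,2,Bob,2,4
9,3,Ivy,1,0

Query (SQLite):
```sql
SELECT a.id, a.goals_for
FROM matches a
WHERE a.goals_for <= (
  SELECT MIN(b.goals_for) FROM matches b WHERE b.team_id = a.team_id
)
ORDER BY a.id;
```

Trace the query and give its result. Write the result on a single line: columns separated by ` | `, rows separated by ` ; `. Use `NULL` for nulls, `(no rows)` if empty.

2 | 2 ; 4 | 3 ; 8 | 2 ; 9 | 1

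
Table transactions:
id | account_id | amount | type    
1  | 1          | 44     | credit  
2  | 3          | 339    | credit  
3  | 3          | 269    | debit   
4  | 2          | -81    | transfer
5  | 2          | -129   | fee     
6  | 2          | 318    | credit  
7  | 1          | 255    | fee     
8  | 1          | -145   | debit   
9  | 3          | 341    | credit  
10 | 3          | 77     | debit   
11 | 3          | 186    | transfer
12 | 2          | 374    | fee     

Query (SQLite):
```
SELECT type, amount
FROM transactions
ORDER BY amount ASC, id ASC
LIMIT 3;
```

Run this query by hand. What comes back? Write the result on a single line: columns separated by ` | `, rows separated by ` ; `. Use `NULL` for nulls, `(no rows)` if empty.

debit | -145 ; fee | -129 ; transfer | -81

Sort by amount asc, tiebreak id asc: (-145, id=8), (-129, id=5), (-81, id=4), (44, id=1), (77, id=10), (186, id=11) …. Take first 3.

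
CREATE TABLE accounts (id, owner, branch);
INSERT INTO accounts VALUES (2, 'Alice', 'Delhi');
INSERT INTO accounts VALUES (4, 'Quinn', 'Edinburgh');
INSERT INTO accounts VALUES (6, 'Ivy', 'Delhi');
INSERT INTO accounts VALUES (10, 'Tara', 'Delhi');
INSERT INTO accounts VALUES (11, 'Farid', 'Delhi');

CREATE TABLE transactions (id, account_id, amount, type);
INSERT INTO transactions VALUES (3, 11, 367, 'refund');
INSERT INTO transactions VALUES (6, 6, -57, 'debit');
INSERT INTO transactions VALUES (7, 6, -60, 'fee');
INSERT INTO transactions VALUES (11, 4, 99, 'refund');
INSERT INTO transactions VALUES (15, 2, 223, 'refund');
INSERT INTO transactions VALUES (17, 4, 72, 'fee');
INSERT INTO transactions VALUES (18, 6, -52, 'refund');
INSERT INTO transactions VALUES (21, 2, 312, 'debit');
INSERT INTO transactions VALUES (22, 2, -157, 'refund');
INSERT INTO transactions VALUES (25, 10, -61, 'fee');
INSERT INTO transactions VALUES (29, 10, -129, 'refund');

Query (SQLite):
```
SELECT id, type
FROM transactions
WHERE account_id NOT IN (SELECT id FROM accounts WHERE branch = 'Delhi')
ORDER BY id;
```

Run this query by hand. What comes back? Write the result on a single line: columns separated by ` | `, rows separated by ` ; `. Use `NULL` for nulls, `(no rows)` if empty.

11 | refund ; 17 | fee

Inner query: accounts.id where branch = 'Delhi'.
Outer: keep transactions rows whose account_id is not in that set.
Inner query → {2, 6, 10, 11}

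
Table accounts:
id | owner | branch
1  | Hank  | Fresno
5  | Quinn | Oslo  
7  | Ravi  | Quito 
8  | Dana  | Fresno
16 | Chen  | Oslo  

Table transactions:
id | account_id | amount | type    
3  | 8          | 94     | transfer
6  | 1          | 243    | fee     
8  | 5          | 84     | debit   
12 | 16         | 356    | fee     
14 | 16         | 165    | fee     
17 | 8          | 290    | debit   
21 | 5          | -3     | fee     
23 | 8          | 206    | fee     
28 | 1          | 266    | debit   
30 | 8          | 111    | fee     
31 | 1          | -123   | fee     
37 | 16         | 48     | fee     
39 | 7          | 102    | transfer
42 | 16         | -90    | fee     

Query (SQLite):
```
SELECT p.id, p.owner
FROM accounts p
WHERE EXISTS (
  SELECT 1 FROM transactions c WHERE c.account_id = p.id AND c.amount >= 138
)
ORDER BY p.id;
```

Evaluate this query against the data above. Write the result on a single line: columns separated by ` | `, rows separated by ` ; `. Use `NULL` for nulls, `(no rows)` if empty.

For each accounts row, check whether any transactions with matching account_id has amount >= 138.
Keep rows where that is true.

1 | Hank ; 8 | Dana ; 16 | Chen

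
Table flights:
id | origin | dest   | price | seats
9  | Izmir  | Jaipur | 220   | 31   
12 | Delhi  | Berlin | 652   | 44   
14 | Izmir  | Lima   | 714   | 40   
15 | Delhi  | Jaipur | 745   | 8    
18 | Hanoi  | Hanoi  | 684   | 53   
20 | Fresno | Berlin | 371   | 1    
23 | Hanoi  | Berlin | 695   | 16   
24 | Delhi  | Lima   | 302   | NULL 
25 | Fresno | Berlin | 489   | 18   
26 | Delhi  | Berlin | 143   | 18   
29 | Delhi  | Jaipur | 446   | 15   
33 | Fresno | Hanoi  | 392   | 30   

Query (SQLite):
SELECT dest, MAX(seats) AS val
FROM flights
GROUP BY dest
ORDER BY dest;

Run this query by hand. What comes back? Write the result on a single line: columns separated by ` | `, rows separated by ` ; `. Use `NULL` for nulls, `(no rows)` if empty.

Partition flights by dest; compute MAX(seats) within each group.
  Berlin: ids {12, 20, 23, 25, 26} → MAX(seats)=44
  Hanoi: ids {18, 33} → MAX(seats)=53
  Jaipur: ids {9, 15, 29} → MAX(seats)=31
  Lima: ids {14, 24} → MAX(seats)=40

Berlin | 44 ; Hanoi | 53 ; Jaipur | 31 ; Lima | 40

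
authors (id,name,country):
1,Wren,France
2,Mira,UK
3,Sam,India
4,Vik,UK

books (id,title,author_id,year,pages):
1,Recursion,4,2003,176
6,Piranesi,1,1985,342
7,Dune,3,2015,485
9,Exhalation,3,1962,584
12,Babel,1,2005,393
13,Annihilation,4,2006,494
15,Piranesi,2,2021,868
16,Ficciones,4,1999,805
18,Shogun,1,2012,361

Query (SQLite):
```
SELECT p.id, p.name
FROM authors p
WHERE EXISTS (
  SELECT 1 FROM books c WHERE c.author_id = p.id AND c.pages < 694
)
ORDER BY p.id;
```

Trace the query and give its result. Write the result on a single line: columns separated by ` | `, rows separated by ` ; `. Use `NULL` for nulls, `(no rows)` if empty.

For each authors row, check whether any books with matching author_id has pages < 694.
Keep rows where that is true.

1 | Wren ; 3 | Sam ; 4 | Vik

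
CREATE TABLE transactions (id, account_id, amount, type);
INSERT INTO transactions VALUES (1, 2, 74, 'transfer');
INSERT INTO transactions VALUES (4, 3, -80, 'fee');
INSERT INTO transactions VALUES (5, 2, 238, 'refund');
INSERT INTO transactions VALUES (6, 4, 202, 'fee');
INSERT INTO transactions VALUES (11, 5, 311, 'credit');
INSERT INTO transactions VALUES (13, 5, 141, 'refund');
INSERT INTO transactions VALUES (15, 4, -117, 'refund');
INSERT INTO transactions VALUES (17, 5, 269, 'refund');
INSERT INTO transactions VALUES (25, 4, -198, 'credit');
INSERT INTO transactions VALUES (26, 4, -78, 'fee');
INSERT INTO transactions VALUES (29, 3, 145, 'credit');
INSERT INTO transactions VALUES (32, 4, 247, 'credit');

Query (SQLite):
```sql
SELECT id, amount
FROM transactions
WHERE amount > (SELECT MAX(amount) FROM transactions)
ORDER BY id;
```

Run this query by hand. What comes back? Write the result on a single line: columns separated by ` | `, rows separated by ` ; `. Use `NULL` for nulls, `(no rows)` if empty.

Scalar subquery: MAX(amount) over all transactions rows = 311.
Keep rows where amount > that value.

(no rows)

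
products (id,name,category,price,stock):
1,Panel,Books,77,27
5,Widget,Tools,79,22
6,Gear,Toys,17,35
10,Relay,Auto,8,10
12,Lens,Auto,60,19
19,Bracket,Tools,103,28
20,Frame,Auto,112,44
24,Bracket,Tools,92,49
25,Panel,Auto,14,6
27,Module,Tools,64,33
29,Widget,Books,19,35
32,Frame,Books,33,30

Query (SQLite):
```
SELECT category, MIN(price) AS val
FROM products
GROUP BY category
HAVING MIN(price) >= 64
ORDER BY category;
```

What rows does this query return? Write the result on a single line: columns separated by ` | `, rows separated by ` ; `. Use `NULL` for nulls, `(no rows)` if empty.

Partition products by category; compute MIN(price) within each group.
HAVING: keep groups where MIN(price) >= 64.
  Auto: ids {10, 12, 20, 25} → MIN(price)=8
  Books: ids {1, 29, 32} → MIN(price)=19
  Tools: ids {5, 19, 24, 27} → MIN(price)=64
  Toys: ids {6} → MIN(price)=17

Tools | 64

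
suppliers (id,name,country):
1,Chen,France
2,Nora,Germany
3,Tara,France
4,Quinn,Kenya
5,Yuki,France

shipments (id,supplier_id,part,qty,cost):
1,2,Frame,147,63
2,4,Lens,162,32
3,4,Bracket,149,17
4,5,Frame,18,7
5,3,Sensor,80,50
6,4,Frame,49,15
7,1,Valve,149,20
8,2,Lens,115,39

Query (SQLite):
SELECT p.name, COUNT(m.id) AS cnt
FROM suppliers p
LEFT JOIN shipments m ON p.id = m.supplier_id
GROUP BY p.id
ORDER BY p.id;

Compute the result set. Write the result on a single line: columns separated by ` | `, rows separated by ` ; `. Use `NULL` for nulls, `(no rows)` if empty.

LEFT JOIN keeps every suppliers row; unmatched ones get NULL for shipments columns.
Group by suppliers.id and compute COUNT(m.id). COUNT(col) of an all-NULL group is 0.
  1: ids {7} → COUNT(m.id)=1
  2: ids {1, 8} → COUNT(m.id)=2
  3: ids {5} → COUNT(m.id)=1
  4: ids {2, 3, 6} → COUNT(m.id)=3
  5: ids {4} → COUNT(m.id)=1

Chen | 1 ; Nora | 2 ; Tara | 1 ; Quinn | 3 ; Yuki | 1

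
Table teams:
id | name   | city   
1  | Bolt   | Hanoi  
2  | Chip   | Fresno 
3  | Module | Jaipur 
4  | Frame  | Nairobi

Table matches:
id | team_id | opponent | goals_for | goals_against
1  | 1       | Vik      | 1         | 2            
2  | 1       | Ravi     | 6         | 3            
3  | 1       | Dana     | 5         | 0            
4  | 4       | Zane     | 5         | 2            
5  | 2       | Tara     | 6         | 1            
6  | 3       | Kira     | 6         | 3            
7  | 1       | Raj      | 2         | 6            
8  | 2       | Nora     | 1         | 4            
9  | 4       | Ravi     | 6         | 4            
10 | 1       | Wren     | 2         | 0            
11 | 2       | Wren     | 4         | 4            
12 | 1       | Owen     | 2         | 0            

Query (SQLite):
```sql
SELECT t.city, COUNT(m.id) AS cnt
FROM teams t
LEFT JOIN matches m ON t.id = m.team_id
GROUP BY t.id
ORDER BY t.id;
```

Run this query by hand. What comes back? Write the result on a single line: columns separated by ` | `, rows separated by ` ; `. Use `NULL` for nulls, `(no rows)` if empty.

LEFT JOIN keeps every teams row; unmatched ones get NULL for matches columns.
Group by teams.id and compute COUNT(m.id). COUNT(col) of an all-NULL group is 0.
  1: ids {1, 2, 3, 7, 10, 12} → COUNT(m.id)=6
  2: ids {5, 8, 11} → COUNT(m.id)=3
  3: ids {6} → COUNT(m.id)=1
  4: ids {4, 9} → COUNT(m.id)=2

Hanoi | 6 ; Fresno | 3 ; Jaipur | 1 ; Nairobi | 2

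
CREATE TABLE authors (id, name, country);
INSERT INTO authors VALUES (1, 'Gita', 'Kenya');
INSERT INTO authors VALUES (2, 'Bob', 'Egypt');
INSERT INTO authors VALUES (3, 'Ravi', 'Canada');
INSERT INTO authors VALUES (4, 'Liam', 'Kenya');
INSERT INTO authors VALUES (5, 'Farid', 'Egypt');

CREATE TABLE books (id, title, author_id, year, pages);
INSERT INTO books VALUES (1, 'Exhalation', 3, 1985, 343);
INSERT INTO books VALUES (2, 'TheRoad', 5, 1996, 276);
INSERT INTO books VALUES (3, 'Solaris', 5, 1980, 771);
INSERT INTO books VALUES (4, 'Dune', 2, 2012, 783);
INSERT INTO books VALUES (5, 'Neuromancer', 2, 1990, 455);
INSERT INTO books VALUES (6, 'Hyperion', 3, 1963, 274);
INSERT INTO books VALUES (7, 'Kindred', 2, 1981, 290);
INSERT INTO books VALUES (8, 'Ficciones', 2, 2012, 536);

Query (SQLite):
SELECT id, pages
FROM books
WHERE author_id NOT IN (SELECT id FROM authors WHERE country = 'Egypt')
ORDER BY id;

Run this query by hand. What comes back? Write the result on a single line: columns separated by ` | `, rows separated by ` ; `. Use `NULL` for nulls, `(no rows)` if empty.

Inner query: authors.id where country = 'Egypt'.
Outer: keep books rows whose author_id is not in that set.
Inner query → {2, 5}

1 | 343 ; 6 | 274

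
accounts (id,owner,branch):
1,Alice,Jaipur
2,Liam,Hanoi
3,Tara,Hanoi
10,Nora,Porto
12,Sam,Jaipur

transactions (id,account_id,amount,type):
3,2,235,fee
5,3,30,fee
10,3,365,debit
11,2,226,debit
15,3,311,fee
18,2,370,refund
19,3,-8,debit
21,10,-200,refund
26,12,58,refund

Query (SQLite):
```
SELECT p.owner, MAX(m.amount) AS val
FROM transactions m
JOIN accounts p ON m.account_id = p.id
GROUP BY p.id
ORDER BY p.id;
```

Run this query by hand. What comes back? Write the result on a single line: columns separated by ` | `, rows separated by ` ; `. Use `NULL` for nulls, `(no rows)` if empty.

Liam | 370 ; Tara | 365 ; Nora | -200 ; Sam | 58

Join each transactions row to its accounts via account_id.
Group joined rows by accounts.id; compute MAX(m.amount) per group.
  2: ids {3, 11, 18} → MAX(m.amount)=370
  3: ids {5, 10, 15, 19} → MAX(m.amount)=365
  10: ids {21} → MAX(m.amount)=-200
  12: ids {26} → MAX(m.amount)=58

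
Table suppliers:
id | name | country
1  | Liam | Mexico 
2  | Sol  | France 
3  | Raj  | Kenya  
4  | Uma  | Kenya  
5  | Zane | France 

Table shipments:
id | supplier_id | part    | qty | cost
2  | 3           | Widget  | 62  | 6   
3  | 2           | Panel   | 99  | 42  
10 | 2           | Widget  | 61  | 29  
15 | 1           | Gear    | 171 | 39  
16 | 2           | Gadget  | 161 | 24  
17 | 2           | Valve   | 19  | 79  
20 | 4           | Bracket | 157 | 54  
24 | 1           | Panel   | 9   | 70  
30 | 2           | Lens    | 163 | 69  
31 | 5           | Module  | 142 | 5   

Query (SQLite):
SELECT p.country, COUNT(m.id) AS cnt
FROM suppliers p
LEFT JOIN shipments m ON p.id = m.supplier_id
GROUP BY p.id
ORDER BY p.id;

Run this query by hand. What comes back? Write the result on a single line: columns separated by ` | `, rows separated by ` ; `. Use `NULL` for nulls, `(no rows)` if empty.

Mexico | 2 ; France | 5 ; Kenya | 1 ; Kenya | 1 ; France | 1

LEFT JOIN keeps every suppliers row; unmatched ones get NULL for shipments columns.
Group by suppliers.id and compute COUNT(m.id). COUNT(col) of an all-NULL group is 0.
  1: ids {15, 24} → COUNT(m.id)=2
  2: ids {3, 10, 16, 17, 30} → COUNT(m.id)=5
  3: ids {2} → COUNT(m.id)=1
  4: ids {20} → COUNT(m.id)=1
  5: ids {31} → COUNT(m.id)=1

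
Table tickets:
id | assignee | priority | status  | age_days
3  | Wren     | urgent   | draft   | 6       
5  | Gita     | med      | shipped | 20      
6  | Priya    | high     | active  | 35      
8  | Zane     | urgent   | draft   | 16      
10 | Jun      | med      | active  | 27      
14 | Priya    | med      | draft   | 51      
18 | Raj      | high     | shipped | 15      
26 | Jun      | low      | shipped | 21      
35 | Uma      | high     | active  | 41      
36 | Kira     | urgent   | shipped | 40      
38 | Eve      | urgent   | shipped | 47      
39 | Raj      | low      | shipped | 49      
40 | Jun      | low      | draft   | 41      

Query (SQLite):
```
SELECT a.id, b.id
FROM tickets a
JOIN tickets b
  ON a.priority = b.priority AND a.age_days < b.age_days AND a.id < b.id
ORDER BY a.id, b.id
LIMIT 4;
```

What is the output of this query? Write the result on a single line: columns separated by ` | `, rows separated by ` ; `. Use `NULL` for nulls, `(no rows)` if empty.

Pairs (a,b) with same priority, a.age_days < b.age_days, a.id < b.id.
priority groups: high:{6,18,35} low:{26,39,40} med:{5,10,14} urgent:{3,8,36,38}
Ordered by (a.id, b.id); first 4.

3 | 8 ; 3 | 36 ; 3 | 38 ; 5 | 10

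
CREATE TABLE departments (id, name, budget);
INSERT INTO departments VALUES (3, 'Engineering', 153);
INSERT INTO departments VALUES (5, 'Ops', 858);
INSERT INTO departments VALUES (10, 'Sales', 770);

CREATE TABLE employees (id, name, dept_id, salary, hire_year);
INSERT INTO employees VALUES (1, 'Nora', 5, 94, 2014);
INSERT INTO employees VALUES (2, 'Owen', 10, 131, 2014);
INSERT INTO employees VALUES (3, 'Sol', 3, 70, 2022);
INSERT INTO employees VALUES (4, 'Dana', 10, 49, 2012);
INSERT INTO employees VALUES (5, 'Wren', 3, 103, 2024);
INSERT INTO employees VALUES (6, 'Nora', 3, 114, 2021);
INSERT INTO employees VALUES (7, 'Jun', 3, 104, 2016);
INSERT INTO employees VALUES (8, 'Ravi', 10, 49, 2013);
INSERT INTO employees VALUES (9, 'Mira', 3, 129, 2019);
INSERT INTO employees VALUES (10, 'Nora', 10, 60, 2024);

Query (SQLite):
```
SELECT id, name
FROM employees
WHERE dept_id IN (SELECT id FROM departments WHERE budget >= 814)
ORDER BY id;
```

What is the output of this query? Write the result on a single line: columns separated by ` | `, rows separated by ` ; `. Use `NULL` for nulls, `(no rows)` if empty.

1 | Nora

Inner query: departments.id where budget >= 814.
Outer: keep employees rows whose dept_id is in that set.
Inner query → {5}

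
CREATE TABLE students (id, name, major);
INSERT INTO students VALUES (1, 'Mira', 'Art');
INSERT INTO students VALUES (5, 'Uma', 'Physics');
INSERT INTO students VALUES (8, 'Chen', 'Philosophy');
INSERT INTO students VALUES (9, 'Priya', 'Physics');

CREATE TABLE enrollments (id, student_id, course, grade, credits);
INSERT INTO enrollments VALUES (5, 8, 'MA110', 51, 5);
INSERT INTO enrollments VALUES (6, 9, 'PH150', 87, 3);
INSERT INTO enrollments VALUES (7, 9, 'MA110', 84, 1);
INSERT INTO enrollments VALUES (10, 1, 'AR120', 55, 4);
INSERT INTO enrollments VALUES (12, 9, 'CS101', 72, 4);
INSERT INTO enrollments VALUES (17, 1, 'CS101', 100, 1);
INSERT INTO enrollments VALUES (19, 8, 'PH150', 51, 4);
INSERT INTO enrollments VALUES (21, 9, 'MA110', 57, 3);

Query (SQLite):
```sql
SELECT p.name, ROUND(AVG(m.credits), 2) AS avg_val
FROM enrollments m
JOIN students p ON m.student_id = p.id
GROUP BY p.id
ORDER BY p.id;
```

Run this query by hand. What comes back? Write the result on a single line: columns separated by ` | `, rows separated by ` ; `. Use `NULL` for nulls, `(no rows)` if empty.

Join each enrollments row to its students via student_id.
Group joined rows by students.id; compute ROUND(AVG(m.credits), 2) per group.
  1: ids {10, 17} → ROUND(AVG(m.credits), 2)=2.5
  8: ids {5, 19} → ROUND(AVG(m.credits), 2)=4.5
  9: ids {6, 7, 12, 21} → ROUND(AVG(m.credits), 2)=2.75

Mira | 2.5 ; Chen | 4.5 ; Priya | 2.75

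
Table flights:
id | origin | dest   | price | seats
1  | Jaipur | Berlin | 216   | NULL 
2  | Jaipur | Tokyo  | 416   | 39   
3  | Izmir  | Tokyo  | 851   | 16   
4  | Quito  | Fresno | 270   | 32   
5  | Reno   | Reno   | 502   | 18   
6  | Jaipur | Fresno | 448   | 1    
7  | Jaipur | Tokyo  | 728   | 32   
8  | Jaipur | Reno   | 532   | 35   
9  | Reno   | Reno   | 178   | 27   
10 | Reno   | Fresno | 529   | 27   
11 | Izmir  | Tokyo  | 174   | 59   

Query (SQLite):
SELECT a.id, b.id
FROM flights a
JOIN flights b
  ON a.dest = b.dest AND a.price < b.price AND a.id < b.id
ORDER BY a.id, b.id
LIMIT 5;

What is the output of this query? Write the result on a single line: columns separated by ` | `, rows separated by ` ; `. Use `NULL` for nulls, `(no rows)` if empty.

Pairs (a,b) with same dest, a.price < b.price, a.id < b.id.
dest groups: Berlin:{1} Fresno:{4,6,10} Reno:{5,8,9} Tokyo:{2,3,7,11}
Ordered by (a.id, b.id); first 5.

2 | 3 ; 2 | 7 ; 4 | 6 ; 4 | 10 ; 5 | 8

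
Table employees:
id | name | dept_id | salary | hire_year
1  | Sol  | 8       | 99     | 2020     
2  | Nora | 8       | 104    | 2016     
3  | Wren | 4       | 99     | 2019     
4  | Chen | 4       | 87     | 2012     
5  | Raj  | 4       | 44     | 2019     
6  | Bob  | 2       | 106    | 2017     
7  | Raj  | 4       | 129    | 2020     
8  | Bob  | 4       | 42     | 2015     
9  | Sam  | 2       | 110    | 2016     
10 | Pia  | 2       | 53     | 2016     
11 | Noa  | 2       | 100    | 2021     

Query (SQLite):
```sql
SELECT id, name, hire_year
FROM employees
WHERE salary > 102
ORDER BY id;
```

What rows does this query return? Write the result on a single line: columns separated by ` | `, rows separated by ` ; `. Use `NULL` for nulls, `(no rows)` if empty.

2 | Nora | 2016 ; 6 | Bob | 2017 ; 7 | Raj | 2020 ; 9 | Sam | 2016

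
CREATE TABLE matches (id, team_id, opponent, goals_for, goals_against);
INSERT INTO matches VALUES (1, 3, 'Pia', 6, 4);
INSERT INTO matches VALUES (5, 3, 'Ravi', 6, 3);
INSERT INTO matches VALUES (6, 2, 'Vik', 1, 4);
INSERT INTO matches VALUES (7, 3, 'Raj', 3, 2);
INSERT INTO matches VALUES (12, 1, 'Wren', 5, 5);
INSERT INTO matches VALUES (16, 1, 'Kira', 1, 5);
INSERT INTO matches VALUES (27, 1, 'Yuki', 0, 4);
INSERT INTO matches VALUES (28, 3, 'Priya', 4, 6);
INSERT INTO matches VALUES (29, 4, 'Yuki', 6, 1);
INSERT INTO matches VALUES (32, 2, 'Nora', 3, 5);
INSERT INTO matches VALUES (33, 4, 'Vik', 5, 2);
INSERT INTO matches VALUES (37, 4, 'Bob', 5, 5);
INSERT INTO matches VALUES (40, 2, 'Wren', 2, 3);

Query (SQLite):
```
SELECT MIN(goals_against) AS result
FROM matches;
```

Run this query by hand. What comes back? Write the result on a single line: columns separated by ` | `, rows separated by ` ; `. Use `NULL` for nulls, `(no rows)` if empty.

All goals_against values: [4, 3, 4, 2, 5, 5, 4, 6, 1, 5, 2, 5, 3].
MIN of non-NULL values = 1.

1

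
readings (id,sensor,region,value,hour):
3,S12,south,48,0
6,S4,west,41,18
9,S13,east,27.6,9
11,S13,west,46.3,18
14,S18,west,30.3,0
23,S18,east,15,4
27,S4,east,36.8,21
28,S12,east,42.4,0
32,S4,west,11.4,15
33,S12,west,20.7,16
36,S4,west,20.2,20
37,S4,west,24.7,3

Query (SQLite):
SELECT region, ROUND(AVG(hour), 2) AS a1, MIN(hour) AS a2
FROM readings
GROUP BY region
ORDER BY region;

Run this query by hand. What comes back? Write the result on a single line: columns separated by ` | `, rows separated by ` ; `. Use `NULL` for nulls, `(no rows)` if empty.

Group readings by region.
Per group compute: ROUND(AVG(hour), 2), MIN(hour).
  east: ids {9, 23, 27, 28} → ROUND(AVG(hour), 2)=8.5, MIN(hour)=0
  south: ids {3} → ROUND(AVG(hour), 2)=0, MIN(hour)=0
  west: ids {6, 11, 14, 32, 33, 36, 37} → ROUND(AVG(hour), 2)=12.86, MIN(hour)=0

east | 8.5 | 0 ; south | 0 | 0 ; west | 12.86 | 0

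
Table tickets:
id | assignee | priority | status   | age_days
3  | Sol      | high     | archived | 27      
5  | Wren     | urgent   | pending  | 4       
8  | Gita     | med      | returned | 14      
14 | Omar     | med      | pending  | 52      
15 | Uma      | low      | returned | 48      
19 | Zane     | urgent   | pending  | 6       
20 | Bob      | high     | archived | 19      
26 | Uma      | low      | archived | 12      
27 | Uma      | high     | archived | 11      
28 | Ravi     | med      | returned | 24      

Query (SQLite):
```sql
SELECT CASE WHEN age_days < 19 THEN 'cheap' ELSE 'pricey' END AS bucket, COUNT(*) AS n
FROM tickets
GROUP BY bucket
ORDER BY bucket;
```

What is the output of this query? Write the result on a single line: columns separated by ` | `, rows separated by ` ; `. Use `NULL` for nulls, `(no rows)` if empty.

cheap | 5 ; pricey | 5

Bucket rows by age_days < 19 → 'cheap' else 'pricey'; count each bucket.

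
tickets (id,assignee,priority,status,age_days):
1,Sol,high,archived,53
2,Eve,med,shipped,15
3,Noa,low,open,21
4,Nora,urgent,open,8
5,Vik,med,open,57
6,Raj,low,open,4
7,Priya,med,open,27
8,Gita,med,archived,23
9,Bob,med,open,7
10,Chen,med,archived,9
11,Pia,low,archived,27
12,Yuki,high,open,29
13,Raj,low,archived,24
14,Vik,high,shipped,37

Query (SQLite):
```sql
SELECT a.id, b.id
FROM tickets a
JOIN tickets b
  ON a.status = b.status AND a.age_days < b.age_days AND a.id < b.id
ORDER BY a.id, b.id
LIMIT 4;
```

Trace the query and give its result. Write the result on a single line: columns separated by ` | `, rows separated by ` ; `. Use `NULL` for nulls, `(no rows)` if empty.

2 | 14 ; 3 | 5 ; 3 | 7 ; 3 | 12

Pairs (a,b) with same status, a.age_days < b.age_days, a.id < b.id.
status groups: archived:{1,8,10,11,13} open:{3,4,5,6,7,9,12} shipped:{2,14}
Ordered by (a.id, b.id); first 4.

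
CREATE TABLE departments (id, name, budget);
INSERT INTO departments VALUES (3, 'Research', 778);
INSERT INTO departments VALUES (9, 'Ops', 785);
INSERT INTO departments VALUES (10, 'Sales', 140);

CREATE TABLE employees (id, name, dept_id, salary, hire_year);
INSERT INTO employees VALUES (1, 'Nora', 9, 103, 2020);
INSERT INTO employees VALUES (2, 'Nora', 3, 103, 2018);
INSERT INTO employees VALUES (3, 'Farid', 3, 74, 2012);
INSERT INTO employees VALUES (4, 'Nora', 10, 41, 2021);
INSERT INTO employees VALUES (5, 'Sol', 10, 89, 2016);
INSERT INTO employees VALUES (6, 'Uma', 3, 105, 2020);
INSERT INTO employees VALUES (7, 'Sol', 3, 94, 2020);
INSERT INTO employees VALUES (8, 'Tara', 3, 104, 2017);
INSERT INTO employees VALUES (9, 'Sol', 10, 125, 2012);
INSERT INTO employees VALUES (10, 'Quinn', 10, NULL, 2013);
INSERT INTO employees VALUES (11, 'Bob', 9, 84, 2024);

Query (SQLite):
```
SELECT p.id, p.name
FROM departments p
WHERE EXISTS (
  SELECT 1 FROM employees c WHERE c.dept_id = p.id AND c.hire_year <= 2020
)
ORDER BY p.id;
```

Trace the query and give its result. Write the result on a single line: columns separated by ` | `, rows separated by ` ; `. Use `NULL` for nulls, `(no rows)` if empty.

3 | Research ; 9 | Ops ; 10 | Sales

For each departments row, check whether any employees with matching dept_id has hire_year <= 2020.
Keep rows where that is true.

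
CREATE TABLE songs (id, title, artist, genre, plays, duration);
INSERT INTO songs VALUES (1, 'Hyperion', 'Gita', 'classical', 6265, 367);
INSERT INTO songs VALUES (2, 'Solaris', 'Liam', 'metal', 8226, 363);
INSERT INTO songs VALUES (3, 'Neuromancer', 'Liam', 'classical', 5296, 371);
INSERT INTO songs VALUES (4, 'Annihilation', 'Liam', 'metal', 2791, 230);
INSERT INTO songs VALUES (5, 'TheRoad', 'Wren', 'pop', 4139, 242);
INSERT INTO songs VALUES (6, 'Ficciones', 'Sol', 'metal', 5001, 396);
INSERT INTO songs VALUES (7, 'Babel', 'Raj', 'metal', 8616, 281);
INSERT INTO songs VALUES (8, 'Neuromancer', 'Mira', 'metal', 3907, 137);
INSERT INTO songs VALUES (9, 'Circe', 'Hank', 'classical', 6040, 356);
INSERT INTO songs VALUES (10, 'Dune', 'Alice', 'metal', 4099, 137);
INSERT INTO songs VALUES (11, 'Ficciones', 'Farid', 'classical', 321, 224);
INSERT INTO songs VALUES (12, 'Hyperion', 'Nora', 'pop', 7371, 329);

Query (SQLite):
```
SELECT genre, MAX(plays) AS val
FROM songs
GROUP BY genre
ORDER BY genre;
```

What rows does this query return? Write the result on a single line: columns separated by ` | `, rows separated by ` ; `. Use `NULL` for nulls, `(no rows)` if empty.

Partition songs by genre; compute MAX(plays) within each group.
  classical: ids {1, 3, 9, 11} → MAX(plays)=6265
  metal: ids {2, 4, 6, 7, 8, 10} → MAX(plays)=8616
  pop: ids {5, 12} → MAX(plays)=7371

classical | 6265 ; metal | 8616 ; pop | 7371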